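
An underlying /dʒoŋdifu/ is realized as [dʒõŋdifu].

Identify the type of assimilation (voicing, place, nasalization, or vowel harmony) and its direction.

nasalization, regressive

/o/→[õ].
Each target copies a feature from the following segment, so the direction is regressive.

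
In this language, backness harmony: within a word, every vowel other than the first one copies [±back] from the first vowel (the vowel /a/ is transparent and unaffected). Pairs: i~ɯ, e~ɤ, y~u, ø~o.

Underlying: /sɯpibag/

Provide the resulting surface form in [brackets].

[sɯpɯbag]

/i/ harmonizes with /ɯ/ ([+back]) → [ɯ]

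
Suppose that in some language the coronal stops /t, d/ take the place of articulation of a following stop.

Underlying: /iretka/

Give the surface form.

[irekka]

/t/ before /k/ (velar) → [k]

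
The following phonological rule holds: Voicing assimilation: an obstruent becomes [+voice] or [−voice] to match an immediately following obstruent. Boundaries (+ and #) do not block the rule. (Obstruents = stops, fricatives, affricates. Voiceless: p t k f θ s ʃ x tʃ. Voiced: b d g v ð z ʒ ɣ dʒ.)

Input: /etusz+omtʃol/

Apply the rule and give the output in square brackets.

[etuzz+omtʃol]

/s/ before /z/ (voiced) → [z]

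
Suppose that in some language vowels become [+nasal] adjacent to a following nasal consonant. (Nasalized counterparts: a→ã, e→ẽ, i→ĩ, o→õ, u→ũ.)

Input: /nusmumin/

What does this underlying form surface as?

/u/ before nasal /m/ → [ũ]
/i/ before nasal /n/ → [ĩ]

[nusmũmĩn]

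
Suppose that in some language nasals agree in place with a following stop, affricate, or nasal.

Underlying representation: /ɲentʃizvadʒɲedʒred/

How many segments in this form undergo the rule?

/n/ before /tʃ/ (palatal) → [ɲ]
1 segment changes.

1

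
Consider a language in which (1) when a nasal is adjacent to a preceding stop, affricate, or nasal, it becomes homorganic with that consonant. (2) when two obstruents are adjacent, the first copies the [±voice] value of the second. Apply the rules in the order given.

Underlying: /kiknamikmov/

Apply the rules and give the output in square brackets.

[kikŋamikŋov]

Rule 1: /n/ after /k/ (velar) → [ŋ]
Rule 1: /m/ after /k/ (velar) → [ŋ]
After rule 1: kikŋamikŋov
Rule 2: no segment meets the rule's conditions; no change.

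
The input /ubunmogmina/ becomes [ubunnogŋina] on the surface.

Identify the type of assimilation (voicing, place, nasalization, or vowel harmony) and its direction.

/m/→[n] /m/→[ŋ].
Each target copies a feature from the preceding segment, so the direction is progressive.

place assimilation, progressive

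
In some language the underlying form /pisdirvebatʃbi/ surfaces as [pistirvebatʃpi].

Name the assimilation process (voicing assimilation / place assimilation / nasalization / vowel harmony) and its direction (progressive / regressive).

voicing assimilation, progressive

/d/→[t] /b/→[p].
Each target copies a feature from the preceding segment, so the direction is progressive.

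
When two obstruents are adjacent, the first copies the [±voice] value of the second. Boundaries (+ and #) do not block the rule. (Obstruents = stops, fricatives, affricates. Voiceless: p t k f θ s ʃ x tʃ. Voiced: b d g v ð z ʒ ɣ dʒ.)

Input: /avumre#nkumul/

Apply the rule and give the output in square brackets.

[avumre#nkumul]

no segment meets the rule's conditions; no change.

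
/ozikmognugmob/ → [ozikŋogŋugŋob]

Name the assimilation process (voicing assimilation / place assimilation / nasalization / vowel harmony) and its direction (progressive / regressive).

place assimilation, progressive

/m/→[ŋ] /n/→[ŋ] /m/→[ŋ].
Each target copies a feature from the preceding segment, so the direction is progressive.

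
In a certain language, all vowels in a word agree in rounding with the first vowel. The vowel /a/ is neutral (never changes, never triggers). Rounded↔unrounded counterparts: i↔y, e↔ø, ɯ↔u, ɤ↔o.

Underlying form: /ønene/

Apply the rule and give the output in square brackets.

[ønønø]

/e/ harmonizes with /ø/ ([+round]) → [ø]
/e/ harmonizes with /ø/ ([+round]) → [ø]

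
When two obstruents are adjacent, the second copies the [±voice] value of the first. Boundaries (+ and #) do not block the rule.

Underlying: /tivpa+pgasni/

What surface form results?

/p/ after /v/ (voiced) → [b]
/g/ after /p/ (voiceless) → [k]

[tivba+pkasni]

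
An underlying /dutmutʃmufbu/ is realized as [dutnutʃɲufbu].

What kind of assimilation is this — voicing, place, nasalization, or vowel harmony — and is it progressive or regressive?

place assimilation, progressive

/m/→[n] /m/→[ɲ].
Each target copies a feature from the preceding segment, so the direction is progressive.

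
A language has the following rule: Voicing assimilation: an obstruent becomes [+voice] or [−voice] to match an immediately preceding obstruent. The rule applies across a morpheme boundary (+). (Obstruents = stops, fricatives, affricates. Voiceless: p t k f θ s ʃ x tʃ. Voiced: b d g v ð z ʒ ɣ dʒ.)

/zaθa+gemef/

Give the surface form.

no segment meets the rule's conditions; no change.

[zaθa+gemef]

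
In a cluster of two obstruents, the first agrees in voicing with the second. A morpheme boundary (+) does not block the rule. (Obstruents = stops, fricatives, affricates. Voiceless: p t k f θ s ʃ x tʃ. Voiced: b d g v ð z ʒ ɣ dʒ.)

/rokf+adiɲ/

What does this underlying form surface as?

[rokf+adiɲ]

no segment meets the rule's conditions; no change.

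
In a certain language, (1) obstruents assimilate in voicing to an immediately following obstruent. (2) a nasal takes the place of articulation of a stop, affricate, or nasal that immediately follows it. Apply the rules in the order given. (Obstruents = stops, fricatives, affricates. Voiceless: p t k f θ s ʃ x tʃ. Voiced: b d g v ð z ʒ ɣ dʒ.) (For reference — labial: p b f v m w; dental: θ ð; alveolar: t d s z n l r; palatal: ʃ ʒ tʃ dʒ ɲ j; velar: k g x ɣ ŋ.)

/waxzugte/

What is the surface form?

[waɣzukte]

Rule 1: /x/ before /z/ (voiced) → [ɣ]
Rule 1: /g/ before /t/ (voiceless) → [k]
After rule 1: waɣzukte
Rule 2: no segment meets the rule's conditions; no change.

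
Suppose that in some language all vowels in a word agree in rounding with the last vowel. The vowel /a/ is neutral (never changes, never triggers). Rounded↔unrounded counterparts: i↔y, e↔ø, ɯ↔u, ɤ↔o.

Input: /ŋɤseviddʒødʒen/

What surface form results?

[ŋɤseviddʒedʒen]

/ø/ harmonizes with /e/ ([-round]) → [e]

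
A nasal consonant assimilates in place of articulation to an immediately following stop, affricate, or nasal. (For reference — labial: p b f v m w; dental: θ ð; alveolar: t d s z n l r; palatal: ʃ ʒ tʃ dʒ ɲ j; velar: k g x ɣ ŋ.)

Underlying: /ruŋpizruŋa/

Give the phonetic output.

/ŋ/ before /p/ (labial) → [m]

[rumpizruŋa]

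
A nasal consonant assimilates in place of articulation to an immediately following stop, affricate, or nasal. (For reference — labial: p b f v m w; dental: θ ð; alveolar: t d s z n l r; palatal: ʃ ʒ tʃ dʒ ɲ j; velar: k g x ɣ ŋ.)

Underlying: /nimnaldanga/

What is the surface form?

[ninnaldaŋga]

/m/ before /n/ (alveolar) → [n]
/n/ before /g/ (velar) → [ŋ]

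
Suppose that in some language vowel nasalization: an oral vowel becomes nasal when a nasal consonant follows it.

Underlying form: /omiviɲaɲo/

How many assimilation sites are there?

/o/ before nasal /m/ → [õ]
/i/ before nasal /ɲ/ → [ĩ]
/a/ before nasal /ɲ/ → [ã]
3 segments change.

3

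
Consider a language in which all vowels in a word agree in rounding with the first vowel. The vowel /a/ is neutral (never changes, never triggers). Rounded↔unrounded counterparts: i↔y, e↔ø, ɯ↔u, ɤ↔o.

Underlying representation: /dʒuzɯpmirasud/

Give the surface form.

/ɯ/ harmonizes with /u/ ([+round]) → [u]
/i/ harmonizes with /u/ ([+round]) → [y]

[dʒuzupmyrasud]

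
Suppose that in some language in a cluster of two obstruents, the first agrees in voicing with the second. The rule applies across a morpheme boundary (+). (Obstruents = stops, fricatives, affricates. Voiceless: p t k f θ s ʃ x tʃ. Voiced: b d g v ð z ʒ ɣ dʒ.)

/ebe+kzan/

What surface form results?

[ebe+gzan]

/k/ before /z/ (voiced) → [g]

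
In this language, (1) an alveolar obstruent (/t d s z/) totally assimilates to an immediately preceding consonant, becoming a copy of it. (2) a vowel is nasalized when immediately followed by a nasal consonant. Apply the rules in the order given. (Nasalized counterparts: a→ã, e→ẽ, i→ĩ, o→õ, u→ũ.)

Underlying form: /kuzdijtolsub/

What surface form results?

[kuzzijjollub]

Rule 1: /d/ after /z/ → [z] (total assimilation)
Rule 1: /t/ after /j/ → [j] (total assimilation)
Rule 1: /s/ after /l/ → [l] (total assimilation)
After rule 1: kuzzijjollub
Rule 2: no segment meets the rule's conditions; no change.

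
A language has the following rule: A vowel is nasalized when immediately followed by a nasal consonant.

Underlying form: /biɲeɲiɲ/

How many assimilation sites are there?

3

/i/ before nasal /ɲ/ → [ĩ]
/e/ before nasal /ɲ/ → [ẽ]
/i/ before nasal /ɲ/ → [ĩ]
3 segments change.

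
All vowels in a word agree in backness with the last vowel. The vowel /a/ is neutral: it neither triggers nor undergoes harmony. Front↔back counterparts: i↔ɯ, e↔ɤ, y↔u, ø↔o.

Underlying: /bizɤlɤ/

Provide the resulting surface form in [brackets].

/i/ harmonizes with /ɤ/ ([+back]) → [ɯ]

[bɯzɤlɤ]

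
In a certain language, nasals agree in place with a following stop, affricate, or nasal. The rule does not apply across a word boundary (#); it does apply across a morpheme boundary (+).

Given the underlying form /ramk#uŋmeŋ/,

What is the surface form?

/m/ before /k/ (velar) → [ŋ]
/ŋ/ before /m/ (labial) → [m]

[raŋk#ummeŋ]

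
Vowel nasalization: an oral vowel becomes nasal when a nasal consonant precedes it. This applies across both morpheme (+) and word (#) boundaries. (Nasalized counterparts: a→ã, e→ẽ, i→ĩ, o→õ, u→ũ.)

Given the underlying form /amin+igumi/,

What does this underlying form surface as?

/i/ after nasal /m/ → [ĩ]
/i/ after nasal /n/ → [ĩ]
/i/ after nasal /m/ → [ĩ]

[amĩn+ĩgumĩ]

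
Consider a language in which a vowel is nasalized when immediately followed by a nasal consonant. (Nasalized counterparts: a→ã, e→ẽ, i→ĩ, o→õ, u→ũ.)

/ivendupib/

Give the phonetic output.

[ivẽndupib]

/e/ before nasal /n/ → [ẽ]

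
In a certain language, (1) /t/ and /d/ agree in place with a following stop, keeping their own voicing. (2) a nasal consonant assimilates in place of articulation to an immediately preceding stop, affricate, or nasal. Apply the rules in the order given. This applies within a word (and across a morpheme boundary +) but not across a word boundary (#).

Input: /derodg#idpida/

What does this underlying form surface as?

Rule 1: /d/ before /g/ (velar) → [g]
Rule 1: /d/ before /p/ (labial) → [b]
After rule 1: derogg#ibpida
Rule 2: no segment meets the rule's conditions; no change.

[derogg#ibpida]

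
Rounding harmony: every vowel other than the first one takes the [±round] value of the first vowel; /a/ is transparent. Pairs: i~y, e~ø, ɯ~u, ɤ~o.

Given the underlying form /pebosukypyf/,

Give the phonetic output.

[pebɤsɯkipif]

/o/ harmonizes with /e/ ([-round]) → [ɤ]
/u/ harmonizes with /e/ ([-round]) → [ɯ]
/y/ harmonizes with /e/ ([-round]) → [i]
/y/ harmonizes with /e/ ([-round]) → [i]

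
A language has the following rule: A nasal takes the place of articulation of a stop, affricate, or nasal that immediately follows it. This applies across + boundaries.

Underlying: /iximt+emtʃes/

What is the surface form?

[ixint+eɲtʃes]

/m/ before /t/ (alveolar) → [n]
/m/ before /tʃ/ (palatal) → [ɲ]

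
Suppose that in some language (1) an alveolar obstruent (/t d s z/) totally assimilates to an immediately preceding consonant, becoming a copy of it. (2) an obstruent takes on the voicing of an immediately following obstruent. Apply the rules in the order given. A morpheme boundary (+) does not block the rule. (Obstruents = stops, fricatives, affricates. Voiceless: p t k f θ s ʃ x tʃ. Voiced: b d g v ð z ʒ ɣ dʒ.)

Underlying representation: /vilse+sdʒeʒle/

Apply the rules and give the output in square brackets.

[ville+zdʒeʒle]

Rule 1: /s/ after /l/ → [l] (total assimilation)
After rule 1: ville+sdʒeʒle
Rule 2: /s/ before /dʒ/ (voiced) → [z]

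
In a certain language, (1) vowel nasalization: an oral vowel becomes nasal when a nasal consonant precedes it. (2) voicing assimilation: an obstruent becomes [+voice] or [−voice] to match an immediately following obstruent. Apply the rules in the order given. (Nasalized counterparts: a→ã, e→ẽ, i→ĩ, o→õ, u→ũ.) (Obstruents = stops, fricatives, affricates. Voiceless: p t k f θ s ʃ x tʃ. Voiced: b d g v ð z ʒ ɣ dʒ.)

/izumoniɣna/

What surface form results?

Rule 1: /o/ after nasal /m/ → [õ]
Rule 1: /i/ after nasal /n/ → [ĩ]
Rule 1: /a/ after nasal /n/ → [ã]
After rule 1: izumõnĩɣnã
Rule 2: no segment meets the rule's conditions; no change.

[izumõnĩɣnã]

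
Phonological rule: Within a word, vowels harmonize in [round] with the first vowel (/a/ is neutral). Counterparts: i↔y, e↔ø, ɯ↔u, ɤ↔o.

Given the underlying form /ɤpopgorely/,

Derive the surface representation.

/o/ harmonizes with /ɤ/ ([-round]) → [ɤ]
/o/ harmonizes with /ɤ/ ([-round]) → [ɤ]
/y/ harmonizes with /ɤ/ ([-round]) → [i]

[ɤpɤpgɤreli]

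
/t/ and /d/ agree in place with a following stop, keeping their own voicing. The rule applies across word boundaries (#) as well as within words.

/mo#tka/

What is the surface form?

/t/ before /k/ (velar) → [k]

[mo#kka]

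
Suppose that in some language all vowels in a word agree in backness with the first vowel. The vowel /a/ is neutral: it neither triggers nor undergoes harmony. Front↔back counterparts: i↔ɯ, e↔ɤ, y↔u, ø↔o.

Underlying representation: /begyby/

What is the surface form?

no segment meets the rule's conditions; no change.

[begyby]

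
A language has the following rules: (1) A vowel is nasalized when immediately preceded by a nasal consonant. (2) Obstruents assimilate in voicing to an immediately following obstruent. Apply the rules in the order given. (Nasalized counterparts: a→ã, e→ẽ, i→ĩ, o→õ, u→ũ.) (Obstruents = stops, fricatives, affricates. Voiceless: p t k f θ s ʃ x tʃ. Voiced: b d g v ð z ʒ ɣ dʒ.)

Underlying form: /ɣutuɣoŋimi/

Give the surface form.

[ɣutuɣoŋĩmĩ]

Rule 1: /i/ after nasal /ŋ/ → [ĩ]
Rule 1: /i/ after nasal /m/ → [ĩ]
After rule 1: ɣutuɣoŋĩmĩ
Rule 2: no segment meets the rule's conditions; no change.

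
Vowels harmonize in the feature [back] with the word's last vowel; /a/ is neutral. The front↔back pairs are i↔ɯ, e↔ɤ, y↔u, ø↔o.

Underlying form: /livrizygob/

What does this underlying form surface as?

/i/ harmonizes with /o/ ([+back]) → [ɯ]
/i/ harmonizes with /o/ ([+back]) → [ɯ]
/y/ harmonizes with /o/ ([+back]) → [u]

[lɯvrɯzugob]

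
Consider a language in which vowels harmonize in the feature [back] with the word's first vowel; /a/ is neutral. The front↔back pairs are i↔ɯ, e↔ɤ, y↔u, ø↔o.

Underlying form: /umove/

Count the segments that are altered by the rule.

/e/ harmonizes with /u/ ([+back]) → [ɤ]
1 segment changes.

1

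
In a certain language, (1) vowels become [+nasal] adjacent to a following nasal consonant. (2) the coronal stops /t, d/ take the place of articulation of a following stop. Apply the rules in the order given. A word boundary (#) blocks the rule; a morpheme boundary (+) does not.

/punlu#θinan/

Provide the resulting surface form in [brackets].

Rule 1: /u/ before nasal /n/ → [ũ]
Rule 1: /i/ before nasal /n/ → [ĩ]
Rule 1: /a/ before nasal /n/ → [ã]
After rule 1: pũnlu#θĩnãn
Rule 2: no segment meets the rule's conditions; no change.

[pũnlu#θĩnãn]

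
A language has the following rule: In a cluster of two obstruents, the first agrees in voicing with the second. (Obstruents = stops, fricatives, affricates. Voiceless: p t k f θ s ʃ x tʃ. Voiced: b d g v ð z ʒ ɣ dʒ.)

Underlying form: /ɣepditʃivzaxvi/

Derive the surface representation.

[ɣebditʃivzaɣvi]

/p/ before /d/ (voiced) → [b]
/x/ before /v/ (voiced) → [ɣ]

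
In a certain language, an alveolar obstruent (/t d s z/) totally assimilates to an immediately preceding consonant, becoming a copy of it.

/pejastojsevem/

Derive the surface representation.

/t/ after /s/ → [s] (total assimilation)
/s/ after /j/ → [j] (total assimilation)

[pejassojjevem]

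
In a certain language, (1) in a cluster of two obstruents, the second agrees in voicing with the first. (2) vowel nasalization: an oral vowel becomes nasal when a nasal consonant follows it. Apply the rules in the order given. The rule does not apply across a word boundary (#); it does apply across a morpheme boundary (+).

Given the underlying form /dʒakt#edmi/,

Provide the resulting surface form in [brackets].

Rule 1: no segment meets the rule's conditions; no change.
After rule 1: dʒakt#edmi
Rule 2: no segment meets the rule's conditions; no change.

[dʒakt#edmi]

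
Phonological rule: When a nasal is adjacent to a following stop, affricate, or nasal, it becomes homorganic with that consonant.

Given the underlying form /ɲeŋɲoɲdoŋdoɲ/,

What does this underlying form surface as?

/ŋ/ before /ɲ/ (palatal) → [ɲ]
/ɲ/ before /d/ (alveolar) → [n]
/ŋ/ before /d/ (alveolar) → [n]

[ɲeɲɲondondoɲ]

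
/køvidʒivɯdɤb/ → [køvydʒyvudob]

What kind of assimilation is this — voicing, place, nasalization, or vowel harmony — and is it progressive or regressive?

vowel harmony, progressive

/i/→[y] /i/→[y] /ɯ/→[u] /ɤ/→[o].
Vowels agree with the first vowel, so the harmony is progressive.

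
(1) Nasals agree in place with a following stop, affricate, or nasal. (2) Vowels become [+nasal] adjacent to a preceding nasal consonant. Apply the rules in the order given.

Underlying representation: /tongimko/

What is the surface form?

Rule 1: /n/ before /g/ (velar) → [ŋ]
Rule 1: /m/ before /k/ (velar) → [ŋ]
After rule 1: toŋgiŋko
Rule 2: no segment meets the rule's conditions; no change.

[toŋgiŋko]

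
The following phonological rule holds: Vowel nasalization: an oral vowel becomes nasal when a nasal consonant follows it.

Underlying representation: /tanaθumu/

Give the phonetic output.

/a/ before nasal /n/ → [ã]
/u/ before nasal /m/ → [ũ]

[tãnaθũmu]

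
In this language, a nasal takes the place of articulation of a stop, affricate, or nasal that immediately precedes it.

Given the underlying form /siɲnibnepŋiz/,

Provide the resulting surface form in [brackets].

[siɲɲibmepmiz]

/n/ after /ɲ/ (palatal) → [ɲ]
/n/ after /b/ (labial) → [m]
/ŋ/ after /p/ (labial) → [m]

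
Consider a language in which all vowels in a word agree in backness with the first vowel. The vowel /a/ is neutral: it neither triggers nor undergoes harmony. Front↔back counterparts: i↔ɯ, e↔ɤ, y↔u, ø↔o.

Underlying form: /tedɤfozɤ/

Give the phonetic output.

/ɤ/ harmonizes with /e/ ([-back]) → [e]
/o/ harmonizes with /e/ ([-back]) → [ø]
/ɤ/ harmonizes with /e/ ([-back]) → [e]

[tedeføze]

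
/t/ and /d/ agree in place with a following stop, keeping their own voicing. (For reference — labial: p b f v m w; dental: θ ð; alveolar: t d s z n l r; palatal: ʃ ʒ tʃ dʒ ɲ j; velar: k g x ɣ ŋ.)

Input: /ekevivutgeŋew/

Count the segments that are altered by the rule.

1

/t/ before /g/ (velar) → [k]
1 segment changes.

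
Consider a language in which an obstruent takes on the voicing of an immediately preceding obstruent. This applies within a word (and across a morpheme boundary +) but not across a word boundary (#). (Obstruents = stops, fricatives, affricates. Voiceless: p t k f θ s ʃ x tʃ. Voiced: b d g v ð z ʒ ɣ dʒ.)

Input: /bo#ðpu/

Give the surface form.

/p/ after /ð/ (voiced) → [b]

[bo#ðbu]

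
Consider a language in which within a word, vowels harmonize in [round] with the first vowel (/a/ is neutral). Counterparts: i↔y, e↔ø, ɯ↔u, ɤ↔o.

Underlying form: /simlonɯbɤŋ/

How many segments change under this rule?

1

/o/ harmonizes with /i/ ([-round]) → [ɤ]
1 segment changes.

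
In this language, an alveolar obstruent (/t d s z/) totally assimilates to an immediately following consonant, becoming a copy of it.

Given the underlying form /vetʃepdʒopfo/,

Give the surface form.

no segment meets the rule's conditions; no change.

[vetʃepdʒopfo]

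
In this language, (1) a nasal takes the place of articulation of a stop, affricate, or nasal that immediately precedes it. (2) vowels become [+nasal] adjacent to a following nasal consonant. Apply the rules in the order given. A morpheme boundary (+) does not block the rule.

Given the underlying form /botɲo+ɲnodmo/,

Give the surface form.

[botnõ+ɲɲodno]

Rule 1: /ɲ/ after /t/ (alveolar) → [n]
Rule 1: /n/ after /ɲ/ (palatal) → [ɲ]
Rule 1: /m/ after /d/ (alveolar) → [n]
After rule 1: botno+ɲɲodno
Rule 2: /o/ before nasal /ɲ/ → [õ]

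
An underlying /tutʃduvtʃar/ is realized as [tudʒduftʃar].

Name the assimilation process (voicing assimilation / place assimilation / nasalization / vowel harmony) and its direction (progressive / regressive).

voicing assimilation, regressive

/tʃ/→[dʒ] /v/→[f].
Each target copies a feature from the following segment, so the direction is regressive.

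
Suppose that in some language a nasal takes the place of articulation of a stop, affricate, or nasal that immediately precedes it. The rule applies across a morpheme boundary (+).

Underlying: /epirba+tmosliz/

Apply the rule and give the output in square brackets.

[epirba+tnosliz]

/m/ after /t/ (alveolar) → [n]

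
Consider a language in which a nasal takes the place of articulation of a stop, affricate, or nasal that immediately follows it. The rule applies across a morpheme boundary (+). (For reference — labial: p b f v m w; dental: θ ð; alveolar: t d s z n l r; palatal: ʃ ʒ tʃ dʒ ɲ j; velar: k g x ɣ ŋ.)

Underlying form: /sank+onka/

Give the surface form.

/n/ before /k/ (velar) → [ŋ]
/n/ before /k/ (velar) → [ŋ]

[saŋk+oŋka]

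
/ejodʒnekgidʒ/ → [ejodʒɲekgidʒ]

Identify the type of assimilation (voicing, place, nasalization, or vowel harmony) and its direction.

place assimilation, progressive

/n/→[ɲ].
Each target copies a feature from the preceding segment, so the direction is progressive.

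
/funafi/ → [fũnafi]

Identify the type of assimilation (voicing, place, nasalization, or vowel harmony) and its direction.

nasalization, regressive

/u/→[ũ].
Each target copies a feature from the following segment, so the direction is regressive.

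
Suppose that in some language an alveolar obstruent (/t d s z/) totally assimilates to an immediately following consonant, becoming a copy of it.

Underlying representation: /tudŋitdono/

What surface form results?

/d/ before /ŋ/ → [ŋ] (total assimilation)
/t/ before /d/ → [d] (total assimilation)

[tuŋŋiddono]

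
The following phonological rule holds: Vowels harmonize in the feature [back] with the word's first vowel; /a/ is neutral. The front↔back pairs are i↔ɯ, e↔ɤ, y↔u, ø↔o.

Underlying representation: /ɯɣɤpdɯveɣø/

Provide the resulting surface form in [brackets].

/e/ harmonizes with /ɯ/ ([+back]) → [ɤ]
/ø/ harmonizes with /ɯ/ ([+back]) → [o]

[ɯɣɤpdɯvɤɣo]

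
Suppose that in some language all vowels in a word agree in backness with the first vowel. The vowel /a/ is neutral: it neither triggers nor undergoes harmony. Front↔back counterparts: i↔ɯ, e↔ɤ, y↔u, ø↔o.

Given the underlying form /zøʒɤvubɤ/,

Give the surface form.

[zøʒevybe]

/ɤ/ harmonizes with /ø/ ([-back]) → [e]
/u/ harmonizes with /ø/ ([-back]) → [y]
/ɤ/ harmonizes with /ø/ ([-back]) → [e]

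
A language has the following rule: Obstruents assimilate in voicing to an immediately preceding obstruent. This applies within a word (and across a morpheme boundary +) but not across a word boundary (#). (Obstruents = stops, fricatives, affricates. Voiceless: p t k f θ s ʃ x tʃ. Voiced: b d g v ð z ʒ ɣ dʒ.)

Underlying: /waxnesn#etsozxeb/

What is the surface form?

[waxnesn#etsozɣeb]

/x/ after /z/ (voiced) → [ɣ]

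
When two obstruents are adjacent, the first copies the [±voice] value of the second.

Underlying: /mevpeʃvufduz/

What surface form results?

[mefpeʒvuvduz]

/v/ before /p/ (voiceless) → [f]
/ʃ/ before /v/ (voiced) → [ʒ]
/f/ before /d/ (voiced) → [v]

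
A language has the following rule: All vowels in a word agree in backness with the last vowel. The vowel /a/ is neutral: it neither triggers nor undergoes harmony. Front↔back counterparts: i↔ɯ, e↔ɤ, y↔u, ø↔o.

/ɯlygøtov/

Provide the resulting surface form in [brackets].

/y/ harmonizes with /o/ ([+back]) → [u]
/ø/ harmonizes with /o/ ([+back]) → [o]

[ɯlugotov]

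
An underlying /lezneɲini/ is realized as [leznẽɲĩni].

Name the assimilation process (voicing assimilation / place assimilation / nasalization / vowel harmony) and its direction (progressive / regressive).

nasalization, regressive

/e/→[ẽ] /i/→[ĩ].
Each target copies a feature from the following segment, so the direction is regressive.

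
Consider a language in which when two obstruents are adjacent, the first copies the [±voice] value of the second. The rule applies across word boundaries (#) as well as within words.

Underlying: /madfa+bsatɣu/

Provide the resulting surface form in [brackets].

/d/ before /f/ (voiceless) → [t]
/b/ before /s/ (voiceless) → [p]
/t/ before /ɣ/ (voiced) → [d]

[matfa+psadɣu]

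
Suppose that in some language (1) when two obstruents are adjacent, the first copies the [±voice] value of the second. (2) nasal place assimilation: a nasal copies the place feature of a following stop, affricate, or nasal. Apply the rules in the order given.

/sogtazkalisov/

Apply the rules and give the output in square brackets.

Rule 1: /g/ before /t/ (voiceless) → [k]
Rule 1: /z/ before /k/ (voiceless) → [s]
After rule 1: soktaskalisov
Rule 2: no segment meets the rule's conditions; no change.

[soktaskalisov]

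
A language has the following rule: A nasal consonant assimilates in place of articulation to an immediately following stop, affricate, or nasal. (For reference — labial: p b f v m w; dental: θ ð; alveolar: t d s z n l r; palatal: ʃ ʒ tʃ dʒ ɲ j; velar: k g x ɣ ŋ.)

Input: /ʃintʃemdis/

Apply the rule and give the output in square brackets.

/n/ before /tʃ/ (palatal) → [ɲ]
/m/ before /d/ (alveolar) → [n]

[ʃiɲtʃendis]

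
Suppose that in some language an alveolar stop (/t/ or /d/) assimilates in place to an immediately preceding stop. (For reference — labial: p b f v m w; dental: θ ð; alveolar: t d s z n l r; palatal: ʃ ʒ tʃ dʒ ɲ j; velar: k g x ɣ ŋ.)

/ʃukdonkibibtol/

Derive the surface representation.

/d/ after /k/ (velar) → [g]
/t/ after /b/ (labial) → [p]

[ʃukgonkibibpol]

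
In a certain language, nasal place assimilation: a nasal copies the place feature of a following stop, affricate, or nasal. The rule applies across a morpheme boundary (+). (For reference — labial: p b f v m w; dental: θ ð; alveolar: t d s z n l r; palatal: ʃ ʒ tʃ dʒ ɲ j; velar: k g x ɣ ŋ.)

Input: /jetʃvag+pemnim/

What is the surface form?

/m/ before /n/ (alveolar) → [n]

[jetʃvag+pennim]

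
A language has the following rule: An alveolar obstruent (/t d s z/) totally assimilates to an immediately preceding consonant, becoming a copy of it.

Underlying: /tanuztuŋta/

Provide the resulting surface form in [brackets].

/t/ after /z/ → [z] (total assimilation)
/t/ after /ŋ/ → [ŋ] (total assimilation)

[tanuzzuŋŋa]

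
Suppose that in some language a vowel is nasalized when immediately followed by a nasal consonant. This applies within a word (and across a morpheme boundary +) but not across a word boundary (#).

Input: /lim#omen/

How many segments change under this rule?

/i/ before nasal /m/ → [ĩ]
/o/ before nasal /m/ → [õ]
/e/ before nasal /n/ → [ẽ]
3 segments change.

3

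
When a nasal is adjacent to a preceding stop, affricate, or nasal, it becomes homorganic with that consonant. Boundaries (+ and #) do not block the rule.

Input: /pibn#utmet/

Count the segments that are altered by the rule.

/n/ after /b/ (labial) → [m]
/m/ after /t/ (alveolar) → [n]
2 segments change.

2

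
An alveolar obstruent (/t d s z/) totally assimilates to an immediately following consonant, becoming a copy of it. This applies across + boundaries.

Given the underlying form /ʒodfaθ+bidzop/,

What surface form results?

/d/ before /f/ → [f] (total assimilation)
/d/ before /z/ → [z] (total assimilation)

[ʒoffaθ+bizzop]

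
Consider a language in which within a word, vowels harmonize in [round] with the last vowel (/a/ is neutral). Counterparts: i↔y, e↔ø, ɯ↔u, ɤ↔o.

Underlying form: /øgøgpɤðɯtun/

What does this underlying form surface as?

[øgøgpoðutun]

/ɤ/ harmonizes with /u/ ([+round]) → [o]
/ɯ/ harmonizes with /u/ ([+round]) → [u]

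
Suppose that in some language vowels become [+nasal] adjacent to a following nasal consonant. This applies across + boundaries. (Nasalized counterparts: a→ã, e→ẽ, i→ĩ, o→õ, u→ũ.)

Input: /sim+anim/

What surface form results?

/i/ before nasal /m/ → [ĩ]
/a/ before nasal /n/ → [ã]
/i/ before nasal /m/ → [ĩ]

[sĩm+ãnĩm]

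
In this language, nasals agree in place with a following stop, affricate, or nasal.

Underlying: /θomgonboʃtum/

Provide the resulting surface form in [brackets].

/m/ before /g/ (velar) → [ŋ]
/n/ before /b/ (labial) → [m]

[θoŋgomboʃtum]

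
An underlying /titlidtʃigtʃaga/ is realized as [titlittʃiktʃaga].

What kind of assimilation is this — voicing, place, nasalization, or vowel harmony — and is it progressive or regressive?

/d/→[t] /g/→[k].
Each target copies a feature from the following segment, so the direction is regressive.

voicing assimilation, regressive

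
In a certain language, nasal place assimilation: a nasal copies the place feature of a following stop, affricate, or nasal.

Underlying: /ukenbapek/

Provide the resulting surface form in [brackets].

[ukembapek]

/n/ before /b/ (labial) → [m]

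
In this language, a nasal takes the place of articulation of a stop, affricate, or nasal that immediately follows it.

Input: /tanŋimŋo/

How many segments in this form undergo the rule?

2

/n/ before /ŋ/ (velar) → [ŋ]
/m/ before /ŋ/ (velar) → [ŋ]
2 segments change.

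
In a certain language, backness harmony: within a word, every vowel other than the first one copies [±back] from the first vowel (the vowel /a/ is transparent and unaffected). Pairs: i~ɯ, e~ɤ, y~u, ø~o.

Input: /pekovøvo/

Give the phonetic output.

/o/ harmonizes with /e/ ([-back]) → [ø]
/o/ harmonizes with /e/ ([-back]) → [ø]

[pekøvøvø]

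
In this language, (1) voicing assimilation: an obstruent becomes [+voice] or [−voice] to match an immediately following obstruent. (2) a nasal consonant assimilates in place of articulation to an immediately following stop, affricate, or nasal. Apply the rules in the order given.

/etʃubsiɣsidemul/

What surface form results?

Rule 1: /b/ before /s/ (voiceless) → [p]
Rule 1: /ɣ/ before /s/ (voiceless) → [x]
After rule 1: etʃupsixsidemul
Rule 2: no segment meets the rule's conditions; no change.

[etʃupsixsidemul]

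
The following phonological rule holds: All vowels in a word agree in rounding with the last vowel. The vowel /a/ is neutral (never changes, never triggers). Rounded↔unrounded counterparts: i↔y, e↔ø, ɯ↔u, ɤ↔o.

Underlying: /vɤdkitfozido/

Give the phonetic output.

/ɤ/ harmonizes with /o/ ([+round]) → [o]
/i/ harmonizes with /o/ ([+round]) → [y]
/i/ harmonizes with /o/ ([+round]) → [y]

[vodkytfozydo]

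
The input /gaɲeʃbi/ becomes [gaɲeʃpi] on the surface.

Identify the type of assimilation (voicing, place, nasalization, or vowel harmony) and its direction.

/b/→[p].
Each target copies a feature from the preceding segment, so the direction is progressive.

voicing assimilation, progressive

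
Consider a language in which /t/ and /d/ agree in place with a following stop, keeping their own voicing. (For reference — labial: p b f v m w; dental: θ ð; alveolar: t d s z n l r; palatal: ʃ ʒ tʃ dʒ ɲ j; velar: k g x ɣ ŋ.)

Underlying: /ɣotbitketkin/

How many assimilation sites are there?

3

/t/ before /b/ (labial) → [p]
/t/ before /k/ (velar) → [k]
/t/ before /k/ (velar) → [k]
3 segments change.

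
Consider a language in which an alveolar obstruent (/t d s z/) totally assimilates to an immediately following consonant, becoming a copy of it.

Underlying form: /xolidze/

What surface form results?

/d/ before /z/ → [z] (total assimilation)

[xolizze]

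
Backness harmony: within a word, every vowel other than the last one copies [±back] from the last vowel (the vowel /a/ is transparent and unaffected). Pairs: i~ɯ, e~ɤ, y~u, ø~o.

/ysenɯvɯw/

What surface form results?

[usɤnɯvɯw]

/y/ harmonizes with /ɯ/ ([+back]) → [u]
/e/ harmonizes with /ɯ/ ([+back]) → [ɤ]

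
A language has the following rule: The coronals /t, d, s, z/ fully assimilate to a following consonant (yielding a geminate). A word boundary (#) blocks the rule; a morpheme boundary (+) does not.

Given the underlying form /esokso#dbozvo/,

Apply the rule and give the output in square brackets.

[esokso#bbovvo]

/d/ before /b/ → [b] (total assimilation)
/z/ before /v/ → [v] (total assimilation)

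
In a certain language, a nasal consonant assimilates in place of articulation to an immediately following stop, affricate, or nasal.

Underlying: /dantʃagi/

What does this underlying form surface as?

[daɲtʃagi]

/n/ before /tʃ/ (palatal) → [ɲ]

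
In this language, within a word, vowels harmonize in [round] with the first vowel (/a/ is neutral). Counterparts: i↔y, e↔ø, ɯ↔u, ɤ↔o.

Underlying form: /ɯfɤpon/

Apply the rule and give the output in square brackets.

/o/ harmonizes with /ɯ/ ([-round]) → [ɤ]

[ɯfɤpɤn]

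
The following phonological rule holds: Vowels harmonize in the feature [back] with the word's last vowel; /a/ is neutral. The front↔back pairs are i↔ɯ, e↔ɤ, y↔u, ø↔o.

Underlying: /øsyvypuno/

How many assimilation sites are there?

3

/ø/ harmonizes with /o/ ([+back]) → [o]
/y/ harmonizes with /o/ ([+back]) → [u]
/y/ harmonizes with /o/ ([+back]) → [u]
3 segments change.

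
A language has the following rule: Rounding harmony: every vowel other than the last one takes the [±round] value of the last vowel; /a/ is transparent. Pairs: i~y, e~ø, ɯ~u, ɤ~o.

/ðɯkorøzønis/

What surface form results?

/o/ harmonizes with /i/ ([-round]) → [ɤ]
/ø/ harmonizes with /i/ ([-round]) → [e]
/ø/ harmonizes with /i/ ([-round]) → [e]

[ðɯkɤrezenis]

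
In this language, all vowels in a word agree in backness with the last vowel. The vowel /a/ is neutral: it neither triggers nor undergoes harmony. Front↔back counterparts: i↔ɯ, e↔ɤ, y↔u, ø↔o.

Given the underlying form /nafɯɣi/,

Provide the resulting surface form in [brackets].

[nafiɣi]

/ɯ/ harmonizes with /i/ ([-back]) → [i]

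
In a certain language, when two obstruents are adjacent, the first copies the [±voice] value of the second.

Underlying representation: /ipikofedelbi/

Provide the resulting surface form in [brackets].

[ipikofedelbi]

no segment meets the rule's conditions; no change.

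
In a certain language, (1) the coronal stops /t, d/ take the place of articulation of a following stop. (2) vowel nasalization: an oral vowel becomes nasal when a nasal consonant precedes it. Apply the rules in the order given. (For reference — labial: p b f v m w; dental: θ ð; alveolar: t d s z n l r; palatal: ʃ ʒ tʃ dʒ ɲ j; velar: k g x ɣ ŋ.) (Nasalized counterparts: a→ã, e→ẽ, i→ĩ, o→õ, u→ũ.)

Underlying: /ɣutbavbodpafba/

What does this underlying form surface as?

[ɣupbavbobpafba]

Rule 1: /t/ before /b/ (labial) → [p]
Rule 1: /d/ before /p/ (labial) → [b]
After rule 1: ɣupbavbobpafba
Rule 2: no segment meets the rule's conditions; no change.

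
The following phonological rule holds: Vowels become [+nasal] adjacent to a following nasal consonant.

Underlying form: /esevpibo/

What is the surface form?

no segment meets the rule's conditions; no change.

[esevpibo]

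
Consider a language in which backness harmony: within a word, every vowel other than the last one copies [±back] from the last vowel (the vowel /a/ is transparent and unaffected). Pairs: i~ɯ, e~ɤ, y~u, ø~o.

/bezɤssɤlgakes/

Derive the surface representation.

[bezesselgakes]

/ɤ/ harmonizes with /e/ ([-back]) → [e]
/ɤ/ harmonizes with /e/ ([-back]) → [e]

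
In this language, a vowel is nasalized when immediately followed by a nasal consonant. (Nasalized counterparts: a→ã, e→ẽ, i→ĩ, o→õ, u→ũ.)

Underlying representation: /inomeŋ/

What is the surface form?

[ĩnõmẽŋ]

/i/ before nasal /n/ → [ĩ]
/o/ before nasal /m/ → [õ]
/e/ before nasal /ŋ/ → [ẽ]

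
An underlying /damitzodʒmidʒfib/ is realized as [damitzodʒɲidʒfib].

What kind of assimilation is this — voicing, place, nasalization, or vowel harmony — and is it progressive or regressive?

place assimilation, progressive

/m/→[ɲ].
Each target copies a feature from the preceding segment, so the direction is progressive.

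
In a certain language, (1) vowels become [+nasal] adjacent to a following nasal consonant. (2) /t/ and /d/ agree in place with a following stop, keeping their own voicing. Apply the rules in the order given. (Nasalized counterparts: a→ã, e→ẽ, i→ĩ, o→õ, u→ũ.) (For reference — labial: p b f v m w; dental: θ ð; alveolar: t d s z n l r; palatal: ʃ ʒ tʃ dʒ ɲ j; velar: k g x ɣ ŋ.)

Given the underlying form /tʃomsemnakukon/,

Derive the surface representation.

Rule 1: /o/ before nasal /m/ → [õ]
Rule 1: /e/ before nasal /m/ → [ẽ]
Rule 1: /o/ before nasal /n/ → [õ]
After rule 1: tʃõmsẽmnakukõn
Rule 2: no segment meets the rule's conditions; no change.

[tʃõmsẽmnakukõn]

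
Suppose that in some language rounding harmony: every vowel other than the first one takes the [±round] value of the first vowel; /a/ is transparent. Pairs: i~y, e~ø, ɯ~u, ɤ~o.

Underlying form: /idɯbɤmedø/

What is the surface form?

[idɯbɤmede]

/ø/ harmonizes with /i/ ([-round]) → [e]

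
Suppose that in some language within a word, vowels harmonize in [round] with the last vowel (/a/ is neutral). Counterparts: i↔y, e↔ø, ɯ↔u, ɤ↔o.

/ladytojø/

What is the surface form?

[ladytojø]

no segment meets the rule's conditions; no change.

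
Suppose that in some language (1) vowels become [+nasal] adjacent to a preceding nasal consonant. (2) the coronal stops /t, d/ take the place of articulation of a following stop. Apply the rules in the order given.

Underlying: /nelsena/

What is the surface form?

Rule 1: /e/ after nasal /n/ → [ẽ]
Rule 1: /a/ after nasal /n/ → [ã]
After rule 1: nẽlsenã
Rule 2: no segment meets the rule's conditions; no change.

[nẽlsenã]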